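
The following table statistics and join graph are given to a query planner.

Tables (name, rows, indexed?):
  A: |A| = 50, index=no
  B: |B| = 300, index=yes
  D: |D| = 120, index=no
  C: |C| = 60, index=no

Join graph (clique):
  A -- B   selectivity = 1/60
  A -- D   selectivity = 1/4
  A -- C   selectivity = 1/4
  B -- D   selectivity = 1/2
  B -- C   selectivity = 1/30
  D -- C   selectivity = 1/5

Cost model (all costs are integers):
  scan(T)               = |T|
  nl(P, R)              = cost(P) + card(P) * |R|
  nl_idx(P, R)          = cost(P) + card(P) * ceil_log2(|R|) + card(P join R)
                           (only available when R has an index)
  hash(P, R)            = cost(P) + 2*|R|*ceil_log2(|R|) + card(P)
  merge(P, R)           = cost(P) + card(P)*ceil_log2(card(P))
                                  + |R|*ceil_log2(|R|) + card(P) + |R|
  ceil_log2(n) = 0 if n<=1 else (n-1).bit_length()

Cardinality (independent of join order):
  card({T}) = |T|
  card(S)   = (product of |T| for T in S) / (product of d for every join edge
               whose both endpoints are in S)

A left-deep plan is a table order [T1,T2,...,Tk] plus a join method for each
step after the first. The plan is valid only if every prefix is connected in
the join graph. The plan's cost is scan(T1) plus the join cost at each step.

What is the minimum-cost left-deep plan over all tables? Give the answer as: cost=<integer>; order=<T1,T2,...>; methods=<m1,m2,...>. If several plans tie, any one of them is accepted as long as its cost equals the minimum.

Selinger DP (subsets sized 1..n):
  {A}: scan cost=50, card=50
  {B}: scan cost=300, card=300
  {D}: scan cost=120, card=120
  {C}: scan cost=60, card=60
  {AB}: card=250; try (B,nl_idx)→750, (A,hash)→1200, (B,merge)→3400, (A,merge)→3650, (B,hash)→5500, (B,nl)→15050 …(+1); best=750 via (B,nl_idx)
  {AD}: card=1500; try (A,hash)→840, (D,merge)→1360, (A,merge)→1430, (D,hash)→1780, (D,nl)→6050, (A,nl)→6120; best=840 via (A,hash)
  {AC}: card=750; try (A,hash)→720, (C,hash)→820, (C,merge)→820, (A,merge)→830, (C,nl)→3050, (A,nl)→3060; best=720 via (A,hash)
  {BD}: card=18000; try (D,hash)→2280, (B,merge)→4080, (D,merge)→4260, (B,hash)→5640, (B,nl_idx)→19200, (B,nl)→36120 …(+1); best=2280 via (D,hash)
  {BC}: card=600; try (B,nl_idx)→1200, (C,hash)→1320, (B,merge)→3480, (C,merge)→3720, (B,hash)→5520, (B,nl)→18060 …(+1); best=1200 via (B,nl_idx)
  {CD}: card=1440; try (C,hash)→960, (D,merge)→1440, (C,merge)→1500, (D,hash)→1800, (D,nl)→7260, (C,nl)→7320; best=960 via (C,hash)
  {ABD}: card=3750; try (D,hash)→2680, (D,merge)→3960, (B,hash)→7740, (B,nl_idx)→18090, (A,hash)→20880, (B,merge)→21840 …(+4); best=2680 via (D,hash)
  {ABC}: card=125; try (C,hash)→1720, (A,hash)→2400, (C,merge)→3420, (B,hash)→6870, (B,nl_idx)→7595, (A,merge)→8150 …(+4); best=1720 via (C,hash)
  {ACD}: card=4500; try (A,hash)→3000, (C,hash)→3060, (D,hash)→3150, (D,merge)→9930, (A,merge)→18590, (C,merge)→19260 …(+3); best=3000 via (A,hash)
  {BCD}: card=7200; try (D,hash)→3480, (B,hash)→7800, (D,merge)→8760, (C,hash)→21000, (B,nl_idx)→21120, (B,merge)→21240 …(+4); best=3480 via (D,hash)
  {ABCD}: card=375; try (D,hash)→3525, (D,merge)→3680, (C,hash)→7150, (A,hash)→11280, (B,hash)→12900, (D,nl)→16720 …(+7); best=3525 via (D,hash)

cost=3525; order=A,B,C,D; methods=nl_idx,hash,hash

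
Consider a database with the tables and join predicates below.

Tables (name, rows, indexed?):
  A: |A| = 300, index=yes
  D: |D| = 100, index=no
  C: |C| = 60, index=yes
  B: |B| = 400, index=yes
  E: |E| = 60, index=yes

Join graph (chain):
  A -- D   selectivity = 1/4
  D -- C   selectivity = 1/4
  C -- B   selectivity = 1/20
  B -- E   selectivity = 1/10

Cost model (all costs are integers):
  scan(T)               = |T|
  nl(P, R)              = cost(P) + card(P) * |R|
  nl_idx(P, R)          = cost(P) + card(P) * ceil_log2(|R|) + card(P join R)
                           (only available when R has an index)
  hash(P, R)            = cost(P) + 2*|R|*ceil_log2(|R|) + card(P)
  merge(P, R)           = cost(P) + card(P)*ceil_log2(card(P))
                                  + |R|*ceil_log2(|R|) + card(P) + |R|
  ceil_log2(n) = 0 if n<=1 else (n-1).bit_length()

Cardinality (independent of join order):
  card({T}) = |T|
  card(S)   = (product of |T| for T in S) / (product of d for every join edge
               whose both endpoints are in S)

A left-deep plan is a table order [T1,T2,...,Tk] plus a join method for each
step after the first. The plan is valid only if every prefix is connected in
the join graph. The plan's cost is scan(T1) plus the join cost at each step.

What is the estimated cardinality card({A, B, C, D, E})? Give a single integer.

Tables in S: A(300), B(400), C(60), D(100), E(60)
Edges inside S: A-D(d=4), D-C(d=4), C-B(d=20), B-E(d=10)
numerator = 300 * 400 * 60 * 100 * 60 = 43200000000
denominator = 4 * 4 * 20 * 10 = 3200
card(S) = 43200000000 / 3200 = 13500000

13500000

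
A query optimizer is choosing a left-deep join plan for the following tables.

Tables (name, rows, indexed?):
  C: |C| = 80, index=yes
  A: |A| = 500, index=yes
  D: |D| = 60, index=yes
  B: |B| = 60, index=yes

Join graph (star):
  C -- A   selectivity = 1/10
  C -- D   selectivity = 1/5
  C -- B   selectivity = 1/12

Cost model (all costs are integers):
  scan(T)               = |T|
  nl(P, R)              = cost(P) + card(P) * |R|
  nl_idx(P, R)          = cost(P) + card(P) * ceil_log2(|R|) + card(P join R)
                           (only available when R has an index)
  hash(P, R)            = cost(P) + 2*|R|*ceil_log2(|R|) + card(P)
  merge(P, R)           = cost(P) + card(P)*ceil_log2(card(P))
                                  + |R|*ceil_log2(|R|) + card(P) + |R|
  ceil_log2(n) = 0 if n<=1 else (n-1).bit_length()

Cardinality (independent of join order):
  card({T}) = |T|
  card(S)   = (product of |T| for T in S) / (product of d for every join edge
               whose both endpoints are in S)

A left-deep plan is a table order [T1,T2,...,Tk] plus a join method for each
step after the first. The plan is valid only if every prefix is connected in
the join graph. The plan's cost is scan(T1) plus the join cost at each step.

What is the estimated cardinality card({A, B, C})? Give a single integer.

Tables in S: A(500), B(60), C(80)
Edges inside S: C-A(d=10), C-B(d=12)
numerator = 500 * 60 * 80 = 2400000
denominator = 10 * 12 = 120
card(S) = 2400000 / 120 = 20000

20000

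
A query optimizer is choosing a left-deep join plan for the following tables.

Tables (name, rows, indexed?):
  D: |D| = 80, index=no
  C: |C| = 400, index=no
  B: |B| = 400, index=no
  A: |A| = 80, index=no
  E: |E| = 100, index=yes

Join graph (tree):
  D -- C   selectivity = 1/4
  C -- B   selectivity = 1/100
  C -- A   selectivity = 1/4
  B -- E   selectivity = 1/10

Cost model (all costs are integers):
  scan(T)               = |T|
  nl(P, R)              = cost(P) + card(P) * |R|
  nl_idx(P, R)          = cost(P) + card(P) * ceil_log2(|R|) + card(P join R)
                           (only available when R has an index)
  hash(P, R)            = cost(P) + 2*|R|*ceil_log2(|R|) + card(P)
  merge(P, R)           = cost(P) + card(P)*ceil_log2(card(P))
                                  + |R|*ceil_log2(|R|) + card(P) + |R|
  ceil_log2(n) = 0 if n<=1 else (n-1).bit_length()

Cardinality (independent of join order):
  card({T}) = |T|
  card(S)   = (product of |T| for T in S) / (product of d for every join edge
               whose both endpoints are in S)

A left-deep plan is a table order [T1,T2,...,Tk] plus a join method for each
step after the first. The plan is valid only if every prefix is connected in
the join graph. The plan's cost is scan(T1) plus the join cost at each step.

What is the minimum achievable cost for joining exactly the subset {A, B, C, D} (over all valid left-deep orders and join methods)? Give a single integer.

Selinger DP over subsets of {A,B,C,D}:
  {D}: scan cost=80, card=80
  {C}: scan cost=400, card=400
  {B}: scan cost=400, card=400
  {A}: scan cost=80, card=80
  {CD}: card=8000; try (D,hash)→1920, (C,merge)→4720, (D,merge)→5040, (C,hash)→7360, (C,nl)→32080, (D,nl)→32400; best=1920 via (D,hash)
  {BC}: card=1600; try (C,hash)→8000, (B,hash)→8000, (C,merge)→8400, (B,merge)→8400, (C,nl)→160400, (B,nl)→160400; best=8000 via (C,hash)
  {AC}: card=8000; try (A,hash)→1920, (C,merge)→4720, (A,merge)→5040, (C,hash)→7360, (C,nl)→32080, (A,nl)→32400; best=1920 via (A,hash)
  {BCD}: card=32000; try (D,hash)→10720, (B,hash)→17120, (D,merge)→27840, (B,merge)→117920, (D,nl)→136000, (B,nl)→3201920; best=10720 via (D,hash)
  {ACD}: card=160000; try (D,hash)→11040, (A,hash)→11040, (D,merge)→114560, (A,merge)→114560, (D,nl)→641920, (A,nl)→641920; best=11040 via (D,hash)
  {ABC}: card=32000; try (A,hash)→10720, (B,hash)→17120, (A,merge)→27840, (B,merge)→117920, (A,nl)→136000, (B,nl)→3201920; best=10720 via (A,hash)
  {ABCD}: card=640000; try (D,hash)→43840, (A,hash)→43840, (B,hash)→178240, (D,merge)→523360, (A,merge)→523360, (D,nl)→2570720 …(+3); best=43840 via (D,hash)

43840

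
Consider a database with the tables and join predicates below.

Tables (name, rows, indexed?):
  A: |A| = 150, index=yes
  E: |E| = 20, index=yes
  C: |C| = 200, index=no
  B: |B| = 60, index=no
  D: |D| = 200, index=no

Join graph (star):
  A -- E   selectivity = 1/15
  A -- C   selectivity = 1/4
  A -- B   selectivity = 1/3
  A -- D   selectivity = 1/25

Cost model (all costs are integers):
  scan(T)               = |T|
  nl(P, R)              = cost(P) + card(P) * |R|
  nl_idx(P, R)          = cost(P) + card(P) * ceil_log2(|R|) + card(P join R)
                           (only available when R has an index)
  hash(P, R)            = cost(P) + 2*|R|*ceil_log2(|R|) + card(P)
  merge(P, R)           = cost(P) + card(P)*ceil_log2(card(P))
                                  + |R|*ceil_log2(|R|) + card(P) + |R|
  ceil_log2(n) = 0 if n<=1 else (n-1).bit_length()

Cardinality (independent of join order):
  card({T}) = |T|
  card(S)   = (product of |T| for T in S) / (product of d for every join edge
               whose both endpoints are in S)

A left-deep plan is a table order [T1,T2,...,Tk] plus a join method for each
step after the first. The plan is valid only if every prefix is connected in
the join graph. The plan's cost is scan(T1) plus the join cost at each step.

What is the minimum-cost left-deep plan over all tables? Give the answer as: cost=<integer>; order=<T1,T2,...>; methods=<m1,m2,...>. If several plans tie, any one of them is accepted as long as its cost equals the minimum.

Selinger DP (subsets sized 1..n):
  {A}: scan cost=150, card=150
  {E}: scan cost=20, card=20
  {C}: scan cost=200, card=200
  {B}: scan cost=60, card=60
  {D}: scan cost=200, card=200
  {AE}: card=200; try (A,nl_idx)→380, (E,hash)→500, (E,nl_idx)→1100, (A,merge)→1490, (E,merge)→1620, (A,hash)→2440 …(+2); best=380 via (A,nl_idx)
  {AC}: card=7500; try (A,hash)→2800, (C,merge)→3300, (A,merge)→3350, (C,hash)→3500, (A,nl_idx)→9300, (C,nl)→30150 …(+1); best=2800 via (A,hash)
  {AB}: card=3000; try (B,hash)→1020, (A,merge)→1830, (B,merge)→1920, (A,hash)→2520, (A,nl_idx)→3540, (A,nl)→9060 …(+1); best=1020 via (B,hash)
  {AD}: card=1200; try (A,hash)→2800, (A,nl_idx)→3000, (D,merge)→3300, (A,merge)→3350, (D,hash)→3500, (D,nl)→30150 …(+1); best=2800 via (A,hash)
  {ACE}: card=10000; try (C,hash)→3780, (C,merge)→3980, (E,hash)→10500, (C,nl)→40380, (E,nl_idx)→50300, (E,merge)→107920 …(+1); best=3780 via (C,hash)
  {ABE}: card=4000; try (B,hash)→1300, (B,merge)→2600, (E,hash)→4220, (B,nl)→12380, (E,nl_idx)→20020, (E,merge)→40140 …(+1); best=1300 via (B,hash)
  {ADE}: card=1600; try (D,hash)→3780, (D,merge)→3980, (E,hash)→4200, (E,nl_idx)→10400, (E,merge)→17320, (E,nl)→26800 …(+1); best=3780 via (D,hash)
  {ABC}: card=150000; try (C,hash)→7220, (B,hash)→11020, (C,merge)→41820, (B,merge)→108220, (B,nl)→452800, (C,nl)→601020; best=7220 via (C,hash)
  {ACD}: card=60000; try (C,hash)→7200, (D,hash)→13500, (C,merge)→19000, (D,merge)→109600, (C,nl)→242800, (D,nl)→1502800; best=7200 via (C,hash)
  {ABD}: card=24000; try (B,hash)→4720, (D,hash)→7220, (B,merge)→17620, (D,merge)→41820, (B,nl)→74800, (D,nl)→601020; best=4720 via (B,hash)
  {ABCE}: card=200000; try (C,hash)→8500, (B,hash)→14500, (C,merge)→55100, (B,merge)→154200, (E,hash)→157420, (B,nl)→603780 …(+4); best=8500 via (C,hash)
  {ACDE}: card=80000; try (C,hash)→8580, (D,hash)→16980, (C,merge)→24780, (E,hash)→67400, (D,merge)→155580, (C,nl)→323780 …(+4); best=8580 via (C,hash)
  {ABDE}: card=32000; try (B,hash)→6100, (D,hash)→8500, (B,merge)→23400, (E,hash)→28920, (D,merge)→55100, (B,nl)→99780 …(+4); best=6100 via (B,hash)
  {ABCD}: card=1200000; try (C,hash)→31920, (B,hash)→67920, (D,hash)→160420, (C,merge)→390520, (B,merge)→1027620, (D,merge)→2859020 …(+3); best=31920 via (C,hash)
  {ABCDE}: card=1600000; try (C,hash)→41300, (B,hash)→89300, (D,hash)→211700, (C,merge)→519900, (E,hash)→1232120, (B,merge)→1449000 …(+7); best=41300 via (C,hash)

cost=41300; order=E,A,D,B,C; methods=nl_idx,hash,hash,hash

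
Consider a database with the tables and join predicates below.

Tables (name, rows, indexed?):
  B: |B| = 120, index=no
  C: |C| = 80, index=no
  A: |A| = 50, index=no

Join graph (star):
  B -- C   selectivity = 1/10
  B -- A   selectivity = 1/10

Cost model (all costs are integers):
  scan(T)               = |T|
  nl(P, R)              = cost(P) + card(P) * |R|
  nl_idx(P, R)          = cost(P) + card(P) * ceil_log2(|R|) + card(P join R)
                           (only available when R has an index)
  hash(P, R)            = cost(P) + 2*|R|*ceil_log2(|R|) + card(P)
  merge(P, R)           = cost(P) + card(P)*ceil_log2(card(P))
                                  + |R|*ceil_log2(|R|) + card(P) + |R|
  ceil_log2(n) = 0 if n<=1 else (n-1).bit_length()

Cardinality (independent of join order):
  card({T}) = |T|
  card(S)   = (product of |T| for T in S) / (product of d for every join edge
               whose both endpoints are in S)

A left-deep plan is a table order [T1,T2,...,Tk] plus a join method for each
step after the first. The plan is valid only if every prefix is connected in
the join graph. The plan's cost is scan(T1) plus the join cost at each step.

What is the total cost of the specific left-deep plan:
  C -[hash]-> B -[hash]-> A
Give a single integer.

3400

step 1: scan C: cost=80, card=80
step 2: join B via hash
    card(P join B) = 80*120/(10) = 960
    cost = 80 + 2*120*7 + 80 = 1840
step 3: join A via hash
    card(P join A) = 960*50/(10) = 4800
    cost = 1840 + 2*50*6 + 960 = 3400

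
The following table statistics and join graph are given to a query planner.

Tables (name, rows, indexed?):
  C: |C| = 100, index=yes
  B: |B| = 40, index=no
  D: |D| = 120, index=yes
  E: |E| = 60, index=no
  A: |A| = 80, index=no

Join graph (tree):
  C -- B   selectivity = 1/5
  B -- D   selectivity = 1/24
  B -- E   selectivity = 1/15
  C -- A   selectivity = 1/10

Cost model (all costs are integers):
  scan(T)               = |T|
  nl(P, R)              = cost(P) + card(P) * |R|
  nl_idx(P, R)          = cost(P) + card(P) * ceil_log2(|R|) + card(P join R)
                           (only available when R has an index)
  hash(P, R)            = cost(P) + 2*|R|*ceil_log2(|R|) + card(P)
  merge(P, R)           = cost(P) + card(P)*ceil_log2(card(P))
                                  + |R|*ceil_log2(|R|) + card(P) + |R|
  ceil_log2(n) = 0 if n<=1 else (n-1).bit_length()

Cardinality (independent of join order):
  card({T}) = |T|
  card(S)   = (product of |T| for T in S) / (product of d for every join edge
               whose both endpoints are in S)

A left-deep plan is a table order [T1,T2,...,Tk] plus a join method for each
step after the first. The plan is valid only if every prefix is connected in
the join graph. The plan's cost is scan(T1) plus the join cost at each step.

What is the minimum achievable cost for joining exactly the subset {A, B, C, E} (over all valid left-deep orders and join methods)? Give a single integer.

Selinger DP over subsets of {A,B,C,E}:
  {C}: scan cost=100, card=100
  {B}: scan cost=40, card=40
  {E}: scan cost=60, card=60
  {A}: scan cost=80, card=80
  {BC}: card=800; try (B,hash)→680, (C,merge)→1120, (C,nl_idx)→1120, (B,merge)→1180, (C,hash)→1480, (C,nl)→4040 …(+1); best=680 via (B,hash)
  {AC}: card=800; try (A,hash)→1320, (C,nl_idx)→1440, (C,merge)→1520, (A,merge)→1540, (C,hash)→1560, (C,nl)→8080 …(+1); best=1320 via (A,hash)
  {BE}: card=160; try (B,hash)→600, (E,merge)→740, (B,merge)→760, (E,hash)→800, (E,nl)→2440, (B,nl)→2460; best=600 via (B,hash)
  {BCE}: card=3200; try (C,hash)→2160, (E,hash)→2200, (C,merge)→2840, (C,nl_idx)→4920, (E,merge)→9900, (C,nl)→16600 …(+1); best=2160 via (C,hash)
  {ABC}: card=6400; try (B,hash)→2600, (A,hash)→2600, (A,merge)→10120, (B,merge)→10400, (B,nl)→33320, (A,nl)→64680; best=2600 via (B,hash)
  {ABCE}: card=25600; try (A,hash)→6480, (E,hash)→9720, (A,merge)→44400, (E,merge)→92620, (A,nl)→258160, (E,nl)→386600; best=6480 via (A,hash)

6480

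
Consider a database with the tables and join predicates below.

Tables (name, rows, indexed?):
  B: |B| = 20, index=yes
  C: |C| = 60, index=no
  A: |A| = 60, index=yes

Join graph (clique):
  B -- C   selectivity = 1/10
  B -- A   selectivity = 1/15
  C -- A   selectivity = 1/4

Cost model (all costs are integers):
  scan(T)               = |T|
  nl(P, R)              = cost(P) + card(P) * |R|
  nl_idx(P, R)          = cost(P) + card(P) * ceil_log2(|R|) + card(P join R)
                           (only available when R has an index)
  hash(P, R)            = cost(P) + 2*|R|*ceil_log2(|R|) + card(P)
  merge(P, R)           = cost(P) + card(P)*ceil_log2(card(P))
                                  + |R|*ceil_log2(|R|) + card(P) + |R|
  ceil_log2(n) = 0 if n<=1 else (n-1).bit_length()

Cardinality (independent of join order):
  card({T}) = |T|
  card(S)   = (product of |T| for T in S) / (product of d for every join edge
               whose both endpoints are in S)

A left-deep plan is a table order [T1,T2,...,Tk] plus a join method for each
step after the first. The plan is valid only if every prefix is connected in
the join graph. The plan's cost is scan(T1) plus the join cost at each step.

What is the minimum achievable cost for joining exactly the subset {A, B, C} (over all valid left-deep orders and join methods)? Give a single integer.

1020

Selinger DP over subsets of {A,B,C}:
  {B}: scan cost=20, card=20
  {C}: scan cost=60, card=60
  {A}: scan cost=60, card=60
  {BC}: card=120; try (B,hash)→320, (B,nl_idx)→480, (C,merge)→560, (B,merge)→600, (C,hash)→760, (C,nl)→1220 …(+1); best=320 via (B,hash)
  {AB}: card=80; try (A,nl_idx)→220, (B,hash)→320, (B,nl_idx)→440, (A,merge)→560, (B,merge)→600, (A,hash)→760 …(+2); best=220 via (A,nl_idx)
  {AC}: card=900; try (C,hash)→840, (A,hash)→840, (C,merge)→900, (A,merge)→900, (A,nl_idx)→1320, (C,nl)→3660 …(+1); best=840 via (C,hash)
  {ABC}: card=120; try (C,hash)→1020, (A,hash)→1160, (A,nl_idx)→1160, (C,merge)→1280, (A,merge)→1700, (B,hash)→1940 …(+5); best=1020 via (C,hash)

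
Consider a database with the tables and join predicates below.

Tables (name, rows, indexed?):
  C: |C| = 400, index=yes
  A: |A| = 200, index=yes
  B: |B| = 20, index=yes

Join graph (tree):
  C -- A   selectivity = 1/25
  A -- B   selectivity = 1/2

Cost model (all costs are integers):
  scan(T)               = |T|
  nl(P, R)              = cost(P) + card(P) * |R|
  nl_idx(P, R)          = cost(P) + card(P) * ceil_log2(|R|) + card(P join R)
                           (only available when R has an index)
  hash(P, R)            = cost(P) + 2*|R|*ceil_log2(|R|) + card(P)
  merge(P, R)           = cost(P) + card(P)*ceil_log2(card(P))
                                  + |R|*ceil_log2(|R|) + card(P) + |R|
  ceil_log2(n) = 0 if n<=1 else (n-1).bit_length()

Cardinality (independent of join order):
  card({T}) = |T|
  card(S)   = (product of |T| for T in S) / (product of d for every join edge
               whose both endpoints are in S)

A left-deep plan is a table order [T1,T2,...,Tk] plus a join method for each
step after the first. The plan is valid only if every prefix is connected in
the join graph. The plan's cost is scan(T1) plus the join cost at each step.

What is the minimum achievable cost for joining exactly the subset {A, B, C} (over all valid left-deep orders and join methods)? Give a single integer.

7400

Selinger DP over subsets of {A,B,C}:
  {C}: scan cost=400, card=400
  {A}: scan cost=200, card=200
  {B}: scan cost=20, card=20
  {AC}: card=3200; try (A,hash)→4000, (C,nl_idx)→5200, (C,merge)→6000, (A,merge)→6200, (A,nl_idx)→6800, (C,hash)→7600 …(+2); best=4000 via (A,hash)
  {AB}: card=2000; try (B,hash)→600, (A,merge)→1940, (B,merge)→2120, (A,nl_idx)→2180, (B,nl_idx)→3200, (A,hash)→3240 …(+2); best=600 via (B,hash)
  {ABC}: card=32000; try (B,hash)→7400, (C,hash)→9800, (C,merge)→28600, (B,merge)→45720, (C,nl_idx)→50600, (B,nl_idx)→52000 …(+2); best=7400 via (B,hash)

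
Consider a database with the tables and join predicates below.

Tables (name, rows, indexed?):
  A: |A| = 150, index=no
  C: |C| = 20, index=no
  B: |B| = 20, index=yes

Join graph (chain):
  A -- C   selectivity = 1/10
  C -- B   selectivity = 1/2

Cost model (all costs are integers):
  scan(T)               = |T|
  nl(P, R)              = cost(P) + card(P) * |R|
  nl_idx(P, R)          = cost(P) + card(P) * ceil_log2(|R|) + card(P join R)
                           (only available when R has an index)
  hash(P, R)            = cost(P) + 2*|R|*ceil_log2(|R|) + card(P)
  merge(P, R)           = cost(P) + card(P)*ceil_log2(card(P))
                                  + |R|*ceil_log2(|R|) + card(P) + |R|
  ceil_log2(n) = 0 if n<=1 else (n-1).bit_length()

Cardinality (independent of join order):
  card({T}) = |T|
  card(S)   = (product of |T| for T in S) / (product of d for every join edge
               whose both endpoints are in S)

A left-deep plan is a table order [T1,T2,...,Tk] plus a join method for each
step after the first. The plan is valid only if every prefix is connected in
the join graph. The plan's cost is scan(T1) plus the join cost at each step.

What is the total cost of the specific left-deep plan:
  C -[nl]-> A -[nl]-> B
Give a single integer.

9020

step 1: scan C: cost=20, card=20
step 2: join A via nl
    card(P join A) = 20*150/(10) = 300
    cost = 20 + 20*150 = 3020
step 3: join B via nl
    card(P join B) = 300*20/(2) = 3000
    cost = 3020 + 300*20 = 9020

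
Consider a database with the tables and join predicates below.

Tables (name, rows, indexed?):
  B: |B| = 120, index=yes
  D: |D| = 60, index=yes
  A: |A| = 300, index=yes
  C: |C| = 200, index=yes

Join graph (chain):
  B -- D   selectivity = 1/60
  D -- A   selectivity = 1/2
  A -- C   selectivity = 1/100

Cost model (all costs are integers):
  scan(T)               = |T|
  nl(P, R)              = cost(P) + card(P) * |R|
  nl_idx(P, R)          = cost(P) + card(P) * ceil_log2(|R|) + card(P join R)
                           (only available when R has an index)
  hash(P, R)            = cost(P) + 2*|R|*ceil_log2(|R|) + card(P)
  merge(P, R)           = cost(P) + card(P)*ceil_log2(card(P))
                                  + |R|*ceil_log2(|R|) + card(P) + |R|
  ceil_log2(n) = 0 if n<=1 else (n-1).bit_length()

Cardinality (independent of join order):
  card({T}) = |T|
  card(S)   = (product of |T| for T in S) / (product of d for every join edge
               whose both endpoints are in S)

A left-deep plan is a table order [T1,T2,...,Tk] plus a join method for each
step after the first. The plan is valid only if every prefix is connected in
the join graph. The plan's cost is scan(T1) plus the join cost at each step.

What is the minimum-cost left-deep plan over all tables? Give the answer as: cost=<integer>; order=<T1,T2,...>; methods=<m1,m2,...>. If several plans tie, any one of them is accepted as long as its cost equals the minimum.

Selinger DP (subsets sized 1..n):
  {B}: scan cost=120, card=120
  {D}: scan cost=60, card=60
  {A}: scan cost=300, card=300
  {C}: scan cost=200, card=200
  {BD}: card=120; try (B,nl_idx)→600, (D,hash)→960, (D,nl_idx)→960, (B,merge)→1440, (D,merge)→1500, (B,hash)→1800 …(+2); best=600 via (B,nl_idx)
  {AD}: card=9000; try (D,hash)→1320, (A,merge)→3480, (D,merge)→3720, (A,hash)→5520, (A,nl_idx)→9600, (D,nl_idx)→11100 …(+2); best=1320 via (D,hash)
  {AC}: card=600; try (A,nl_idx)→2600, (C,nl_idx)→3300, (C,hash)→3800, (A,merge)→5000, (C,merge)→5100, (A,hash)→5800 …(+2); best=2600 via (A,nl_idx)
  {ABD}: card=18000; try (A,merge)→4560, (A,hash)→6120, (B,hash)→12000, (A,nl_idx)→19680, (A,nl)→36600, (B,nl_idx)→82320 …(+2); best=4560 via (A,merge)
  {ACD}: card=18000; try (D,hash)→3920, (D,merge)→9620, (C,hash)→13520, (D,nl_idx)→24200, (D,nl)→38600, (C,nl_idx)→91320 …(+2); best=3920 via (D,hash)
  {ABCD}: card=36000; try (B,hash)→23600, (C,hash)→25760, (B,nl_idx)→165920, (C,nl_idx)→184560, (B,merge)→292880, (C,merge)→294360 …(+2); best=23600 via (B,hash)

cost=23600; order=C,A,D,B; methods=nl_idx,hash,hash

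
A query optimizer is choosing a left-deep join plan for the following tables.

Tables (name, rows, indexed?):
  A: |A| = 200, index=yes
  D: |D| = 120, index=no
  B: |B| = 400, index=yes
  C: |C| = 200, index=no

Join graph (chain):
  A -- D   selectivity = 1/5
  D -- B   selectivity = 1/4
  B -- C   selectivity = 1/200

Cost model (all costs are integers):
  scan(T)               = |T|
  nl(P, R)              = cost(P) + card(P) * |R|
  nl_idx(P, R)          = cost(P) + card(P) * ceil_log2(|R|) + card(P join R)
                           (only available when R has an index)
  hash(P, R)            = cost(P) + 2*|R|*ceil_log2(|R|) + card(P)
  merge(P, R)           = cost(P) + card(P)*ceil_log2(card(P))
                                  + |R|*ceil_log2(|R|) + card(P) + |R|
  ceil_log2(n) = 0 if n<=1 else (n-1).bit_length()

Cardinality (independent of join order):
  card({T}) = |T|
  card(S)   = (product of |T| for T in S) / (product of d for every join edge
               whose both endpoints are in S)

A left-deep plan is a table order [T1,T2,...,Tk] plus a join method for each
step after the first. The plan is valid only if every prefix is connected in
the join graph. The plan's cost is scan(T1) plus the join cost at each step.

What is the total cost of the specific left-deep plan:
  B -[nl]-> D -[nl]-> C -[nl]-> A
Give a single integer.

4848400

step 1: scan B: cost=400, card=400
step 2: join D via nl
    card(P join D) = 400*120/(4) = 12000
    cost = 400 + 400*120 = 48400
step 3: join C via nl
    card(P join C) = 12000*200/(200) = 12000
    cost = 48400 + 12000*200 = 2448400
step 4: join A via nl
    card(P join A) = 12000*200/(5) = 480000
    cost = 2448400 + 12000*200 = 4848400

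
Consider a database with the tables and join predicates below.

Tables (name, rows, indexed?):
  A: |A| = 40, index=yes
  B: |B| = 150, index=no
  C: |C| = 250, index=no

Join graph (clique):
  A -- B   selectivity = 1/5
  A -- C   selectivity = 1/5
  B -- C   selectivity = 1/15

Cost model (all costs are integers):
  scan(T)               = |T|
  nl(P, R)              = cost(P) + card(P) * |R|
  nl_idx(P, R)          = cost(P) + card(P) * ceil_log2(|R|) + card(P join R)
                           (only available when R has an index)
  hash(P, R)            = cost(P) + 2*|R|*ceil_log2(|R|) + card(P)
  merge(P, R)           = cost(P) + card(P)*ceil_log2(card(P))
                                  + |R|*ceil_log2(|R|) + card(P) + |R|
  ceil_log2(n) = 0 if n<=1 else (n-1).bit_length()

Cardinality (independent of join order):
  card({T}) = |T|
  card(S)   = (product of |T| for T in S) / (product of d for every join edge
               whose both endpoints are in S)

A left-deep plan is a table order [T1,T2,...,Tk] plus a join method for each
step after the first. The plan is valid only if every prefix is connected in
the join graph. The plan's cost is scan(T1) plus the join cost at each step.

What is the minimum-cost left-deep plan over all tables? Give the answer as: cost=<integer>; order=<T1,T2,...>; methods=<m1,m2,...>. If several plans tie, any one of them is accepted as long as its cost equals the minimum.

Selinger DP (subsets sized 1..n):
  {A}: scan cost=40, card=40
  {B}: scan cost=150, card=150
  {C}: scan cost=250, card=250
  {AB}: card=1200; try (A,hash)→780, (B,merge)→1670, (A,merge)→1780, (A,nl_idx)→2250, (B,hash)→2480, (B,nl)→6040 …(+1); best=780 via (A,hash)
  {AC}: card=2000; try (A,hash)→980, (C,merge)→2570, (A,merge)→2780, (A,nl_idx)→3750, (C,hash)→4080, (C,nl)→10040 …(+1); best=980 via (A,hash)
  {BC}: card=2500; try (B,hash)→2900, (C,merge)→3750, (B,merge)→3850, (C,hash)→4300, (C,nl)→37650, (B,nl)→37750; best=2900 via (B,hash)
  {ABC}: card=4000; try (B,hash)→5380, (A,hash)→5880, (C,hash)→5980, (C,merge)→17430, (A,nl_idx)→21900, (B,merge)→26330 …(+4); best=5380 via (B,hash)

cost=5380; order=C,A,B; methods=hash,hash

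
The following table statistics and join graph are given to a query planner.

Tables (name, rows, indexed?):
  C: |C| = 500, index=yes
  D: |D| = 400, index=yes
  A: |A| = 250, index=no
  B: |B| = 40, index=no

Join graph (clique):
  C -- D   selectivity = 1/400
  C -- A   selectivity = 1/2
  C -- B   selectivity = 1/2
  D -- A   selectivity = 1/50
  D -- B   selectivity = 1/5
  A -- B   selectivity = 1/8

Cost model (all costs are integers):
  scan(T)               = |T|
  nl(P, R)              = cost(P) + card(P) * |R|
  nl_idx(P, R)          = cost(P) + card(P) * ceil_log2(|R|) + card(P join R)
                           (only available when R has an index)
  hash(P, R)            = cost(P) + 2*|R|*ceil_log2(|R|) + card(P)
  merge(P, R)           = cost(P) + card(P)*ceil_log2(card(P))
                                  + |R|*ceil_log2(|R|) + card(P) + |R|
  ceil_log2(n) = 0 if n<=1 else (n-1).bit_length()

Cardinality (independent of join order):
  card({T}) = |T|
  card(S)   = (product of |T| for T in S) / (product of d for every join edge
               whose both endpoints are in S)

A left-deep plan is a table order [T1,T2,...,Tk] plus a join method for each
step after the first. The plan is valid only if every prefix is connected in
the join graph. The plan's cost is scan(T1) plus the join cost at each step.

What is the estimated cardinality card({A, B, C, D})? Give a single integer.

625

Tables in S: A(250), B(40), C(500), D(400)
Edges inside S: C-D(d=400), C-A(d=2), C-B(d=2), D-A(d=50), D-B(d=5), A-B(d=8)
numerator = 250 * 40 * 500 * 400 = 2000000000
denominator = 400 * 2 * 2 * 50 * 5 * 8 = 3200000
card(S) = 2000000000 / 3200000 = 625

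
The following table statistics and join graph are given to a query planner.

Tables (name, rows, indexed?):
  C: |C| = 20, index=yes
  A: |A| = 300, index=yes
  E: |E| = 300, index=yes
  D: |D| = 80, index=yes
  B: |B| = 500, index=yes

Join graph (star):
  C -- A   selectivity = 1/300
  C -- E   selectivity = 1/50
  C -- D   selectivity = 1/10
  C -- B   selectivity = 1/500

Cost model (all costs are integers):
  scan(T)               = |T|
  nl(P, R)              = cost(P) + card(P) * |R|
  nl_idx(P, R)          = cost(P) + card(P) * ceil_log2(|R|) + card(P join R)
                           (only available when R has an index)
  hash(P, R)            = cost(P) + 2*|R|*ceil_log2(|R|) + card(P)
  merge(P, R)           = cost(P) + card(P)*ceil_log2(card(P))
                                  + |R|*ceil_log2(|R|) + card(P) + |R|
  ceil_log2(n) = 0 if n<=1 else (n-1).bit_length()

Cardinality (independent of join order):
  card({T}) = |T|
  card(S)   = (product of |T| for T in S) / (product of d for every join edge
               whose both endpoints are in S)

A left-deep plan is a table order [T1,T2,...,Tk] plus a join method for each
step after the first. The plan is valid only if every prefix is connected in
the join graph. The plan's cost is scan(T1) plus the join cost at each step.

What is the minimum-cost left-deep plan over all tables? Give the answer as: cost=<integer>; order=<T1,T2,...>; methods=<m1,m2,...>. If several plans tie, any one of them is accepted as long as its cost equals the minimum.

cost=1960; order=C,A,B,E,D; methods=nl_idx,nl_idx,nl_idx,hash

Selinger DP (subsets sized 1..n):
  {C}: scan cost=20, card=20
  {A}: scan cost=300, card=300
  {E}: scan cost=300, card=300
  {D}: scan cost=80, card=80
  {B}: scan cost=500, card=500
  {AC}: card=20; try (A,nl_idx)→220, (C,hash)→800, (C,nl_idx)→1820, (A,merge)→3140, (C,merge)→3420, (A,hash)→5440 …(+2); best=220 via (A,nl_idx)
  {CE}: card=120; try (E,nl_idx)→320, (C,hash)→800, (C,nl_idx)→1920, (E,merge)→3140, (C,merge)→3420, (E,hash)→5440 …(+2); best=320 via (E,nl_idx)
  {CD}: card=160; try (D,nl_idx)→320, (C,hash)→360, (C,nl_idx)→640, (D,merge)→780, (C,merge)→840, (D,hash)→1160 …(+2); best=320 via (D,nl_idx)
  {BC}: card=20; try (B,nl_idx)→220, (C,hash)→1200, (C,nl_idx)→3020, (B,merge)→5140, (C,merge)→5620, (B,hash)→9040 …(+2); best=220 via (B,nl_idx)
  {ACE}: card=120; try (E,nl_idx)→520, (A,nl_idx)→1520, (E,merge)→3340, (A,merge)→4280, (E,hash)→5640, (A,hash)→5840 …(+2); best=520 via (E,nl_idx)
  {ACD}: card=160; try (D,nl_idx)→520, (D,merge)→980, (D,hash)→1360, (D,nl)→1820, (A,nl_idx)→1920, (A,merge)→4760 …(+2); best=520 via (D,nl_idx)
  {ABC}: card=20; try (B,nl_idx)→420, (A,nl_idx)→420, (A,merge)→3340, (B,merge)→5340, (A,hash)→5640, (A,nl)→6220 …(+2); best=420 via (B,nl_idx)
  {CDE}: card=960; try (D,hash)→1560, (D,merge)→1920, (D,nl_idx)→2120, (E,nl_idx)→2720, (E,merge)→4760, (E,hash)→5880 …(+2); best=1560 via (D,hash)
  {BCE}: card=120; try (E,nl_idx)→520, (B,nl_idx)→1520, (E,merge)→3340, (E,hash)→5640, (E,nl)→6220, (B,merge)→6280 …(+2); best=520 via (E,nl_idx)
  {BCD}: card=160; try (D,nl_idx)→520, (D,merge)→980, (D,hash)→1360, (D,nl)→1820, (B,nl_idx)→1920, (B,merge)→6760 …(+2); best=520 via (D,nl_idx)
  {ACDE}: card=960; try (D,hash)→1760, (D,merge)→2120, (D,nl_idx)→2320, (E,nl_idx)→2920, (E,merge)→4960, (E,hash)→6080 …(+6); best=1760 via (D,hash)
  {ABCE}: card=120; try (E,nl_idx)→720, (B,nl_idx)→1720, (A,nl_idx)→1720, (E,merge)→3540, (A,merge)→4480, (E,hash)→5840 …(+6); best=720 via (E,nl_idx)
  {ABCD}: card=160; try (D,nl_idx)→720, (D,merge)→1180, (D,hash)→1560, (D,nl)→2020, (B,nl_idx)→2120, (A,nl_idx)→2120 …(+6); best=720 via (D,nl_idx)
  {BCDE}: card=960; try (D,hash)→1760, (D,merge)→2120, (D,nl_idx)→2320, (E,nl_idx)→2920, (E,merge)→4960, (E,hash)→6080 …(+6); best=1760 via (D,hash)
  {ABCDE}: card=960; try (D,hash)→1960, (D,merge)→2320, (D,nl_idx)→2520, (E,nl_idx)→3120, (E,merge)→5160, (E,hash)→6280 …(+10); best=1960 via (D,hash)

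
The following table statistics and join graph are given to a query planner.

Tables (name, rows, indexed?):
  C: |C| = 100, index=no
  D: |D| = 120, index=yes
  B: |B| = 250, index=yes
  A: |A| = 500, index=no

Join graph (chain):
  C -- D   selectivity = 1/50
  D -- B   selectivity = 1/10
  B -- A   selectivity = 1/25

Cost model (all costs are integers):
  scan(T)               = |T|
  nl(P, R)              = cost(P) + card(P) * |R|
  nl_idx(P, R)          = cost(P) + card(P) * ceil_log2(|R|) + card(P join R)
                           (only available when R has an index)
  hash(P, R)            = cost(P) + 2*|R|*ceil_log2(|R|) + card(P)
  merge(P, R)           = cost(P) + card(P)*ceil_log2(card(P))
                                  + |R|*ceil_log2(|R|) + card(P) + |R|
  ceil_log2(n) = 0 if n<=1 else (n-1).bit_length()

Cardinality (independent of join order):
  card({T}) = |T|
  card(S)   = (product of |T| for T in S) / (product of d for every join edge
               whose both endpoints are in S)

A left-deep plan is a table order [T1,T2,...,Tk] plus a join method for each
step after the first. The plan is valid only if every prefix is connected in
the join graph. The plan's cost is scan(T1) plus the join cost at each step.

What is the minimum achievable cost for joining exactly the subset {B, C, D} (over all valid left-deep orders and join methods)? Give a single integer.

5280

Selinger DP over subsets of {B,C,D}:
  {C}: scan cost=100, card=100
  {D}: scan cost=120, card=120
  {B}: scan cost=250, card=250
  {CD}: card=240; try (D,nl_idx)→1040, (C,hash)→1640, (D,merge)→1860, (D,hash)→1880, (C,merge)→1880, (D,nl)→12100 …(+1); best=1040 via (D,nl_idx)
  {BD}: card=3000; try (D,hash)→2180, (B,merge)→3330, (D,merge)→3460, (B,nl_idx)→4080, (B,hash)→4240, (D,nl_idx)→5000 …(+2); best=2180 via (D,hash)
  {BCD}: card=6000; try (B,hash)→5280, (B,merge)→5450, (C,hash)→6580, (B,nl_idx)→8960, (C,merge)→41980, (B,nl)→61040 …(+1); best=5280 via (B,hash)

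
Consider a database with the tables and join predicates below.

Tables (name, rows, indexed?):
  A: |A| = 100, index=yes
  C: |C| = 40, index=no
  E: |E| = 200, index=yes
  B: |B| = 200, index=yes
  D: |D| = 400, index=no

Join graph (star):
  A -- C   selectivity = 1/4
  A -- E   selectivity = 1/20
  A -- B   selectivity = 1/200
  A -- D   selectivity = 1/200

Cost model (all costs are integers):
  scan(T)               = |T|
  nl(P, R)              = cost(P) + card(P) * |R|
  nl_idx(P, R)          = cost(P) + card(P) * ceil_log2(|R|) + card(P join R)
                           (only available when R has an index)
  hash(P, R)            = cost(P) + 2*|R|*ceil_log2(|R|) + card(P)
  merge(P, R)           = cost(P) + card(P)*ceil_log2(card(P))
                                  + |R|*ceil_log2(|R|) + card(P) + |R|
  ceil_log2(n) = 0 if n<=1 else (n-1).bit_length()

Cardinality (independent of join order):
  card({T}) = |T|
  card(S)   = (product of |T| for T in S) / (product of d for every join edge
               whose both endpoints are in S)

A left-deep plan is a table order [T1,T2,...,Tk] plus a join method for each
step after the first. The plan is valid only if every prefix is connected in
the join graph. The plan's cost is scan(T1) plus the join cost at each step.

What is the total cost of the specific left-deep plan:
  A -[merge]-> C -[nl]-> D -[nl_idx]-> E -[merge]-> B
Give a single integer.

758980

step 1: scan A: cost=100, card=100
step 2: join C via merge
    card(P join C) = 100*40/(4) = 1000
    cost = 100 + 100*7 + 40*6 + 100 + 40 = 1180
step 3: join D via nl
    card(P join D) = 1000*400/(200) = 2000
    cost = 1180 + 1000*400 = 401180
step 4: join E via nl_idx
    card(P join E) = 2000*200/(20) = 20000
    cost = 401180 + 2000*8 + 20000 = 437180
step 5: join B via merge
    card(P join B) = 20000*200/(200) = 20000
    cost = 437180 + 20000*15 + 200*8 + 20000 + 200 = 758980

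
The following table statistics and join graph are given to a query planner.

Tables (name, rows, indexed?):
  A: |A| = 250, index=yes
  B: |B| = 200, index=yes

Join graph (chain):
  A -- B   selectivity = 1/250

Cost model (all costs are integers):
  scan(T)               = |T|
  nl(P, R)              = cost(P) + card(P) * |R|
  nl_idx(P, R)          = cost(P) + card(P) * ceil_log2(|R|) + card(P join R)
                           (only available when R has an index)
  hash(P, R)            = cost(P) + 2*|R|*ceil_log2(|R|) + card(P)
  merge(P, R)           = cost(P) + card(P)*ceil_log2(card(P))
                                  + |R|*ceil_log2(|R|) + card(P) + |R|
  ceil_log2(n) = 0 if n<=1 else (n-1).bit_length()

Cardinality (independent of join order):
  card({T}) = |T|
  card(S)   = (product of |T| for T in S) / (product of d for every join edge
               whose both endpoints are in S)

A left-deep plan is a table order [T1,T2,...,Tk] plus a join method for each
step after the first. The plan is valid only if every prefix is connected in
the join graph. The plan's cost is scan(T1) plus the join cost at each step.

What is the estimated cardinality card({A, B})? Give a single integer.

Tables in S: A(250), B(200)
Edges inside S: A-B(d=250)
numerator = 250 * 200 = 50000
denominator = 250 = 250
card(S) = 50000 / 250 = 200

200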